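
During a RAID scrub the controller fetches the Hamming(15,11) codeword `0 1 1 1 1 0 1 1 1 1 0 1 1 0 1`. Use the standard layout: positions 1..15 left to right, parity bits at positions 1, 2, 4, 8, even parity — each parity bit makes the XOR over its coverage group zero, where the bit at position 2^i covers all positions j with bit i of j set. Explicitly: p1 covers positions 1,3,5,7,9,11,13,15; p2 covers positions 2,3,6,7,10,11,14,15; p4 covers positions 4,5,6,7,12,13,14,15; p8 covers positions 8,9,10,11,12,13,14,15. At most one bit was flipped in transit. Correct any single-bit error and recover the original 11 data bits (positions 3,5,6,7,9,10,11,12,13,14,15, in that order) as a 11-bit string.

11011101101

s1: b1⊕b3⊕b5⊕b7⊕b9⊕b11⊕b13⊕b15 = 0⊕1⊕1⊕1⊕1⊕0⊕1⊕1 = 0
s2: b2⊕b3⊕b6⊕b7⊕b10⊕b11⊕b14⊕b15 = 1⊕1⊕0⊕1⊕1⊕0⊕0⊕1 = 1
s4: b4⊕b5⊕b6⊕b7⊕b12⊕b13⊕b14⊕b15 = 1⊕1⊕0⊕1⊕1⊕1⊕0⊕1 = 0
s8: b8⊕b9⊕b10⊕b11⊕b12⊕b13⊕b14⊕b15 = 1⊕1⊕1⊕0⊕1⊕1⊕0⊕1 = 0
Syndrome (s8...s1) = 0010 → position 2.
Flip bit 2: corrected codeword = 001110111101101
Data bits at positions 3,5,6,7,9,10,11,12,13,14,15: 11011101101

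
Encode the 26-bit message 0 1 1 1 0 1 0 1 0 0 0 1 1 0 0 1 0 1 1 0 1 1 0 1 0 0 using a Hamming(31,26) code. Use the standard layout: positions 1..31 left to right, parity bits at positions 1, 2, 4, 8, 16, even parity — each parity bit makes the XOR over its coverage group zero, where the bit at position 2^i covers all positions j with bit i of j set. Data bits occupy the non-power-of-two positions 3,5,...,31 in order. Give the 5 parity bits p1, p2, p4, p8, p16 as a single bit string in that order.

Place data bits at non-power-of-two positions: b3=0, b5=1, b6=1, b7=1, b9=0, b10=1, b11=0, b12=1, b13=0, b14=0, b15=0, b17=1, b18=1, b19=0, b20=0, b21=1, b22=0, b23=1, b24=1, b25=0, b26=1, b27=1, b28=0, b29=1, b30=0, b31=0.
p1 = XOR of data positions {3,5,7,9,11,13,15,17,19,21,23,25,27,29,31} = 0⊕1⊕1⊕0⊕0⊕0⊕0⊕1⊕0⊕1⊕1⊕0⊕1⊕1⊕0 = 1
p2 = XOR of data positions {3,6,7,10,11,14,15,18,19,22,23,26,27,30,31} = 0⊕1⊕1⊕1⊕0⊕0⊕0⊕1⊕0⊕0⊕1⊕1⊕1⊕0⊕0 = 1
p4 = XOR of data positions {5,6,7,12,13,14,15,20,21,22,23,28,29,30,31} = 1⊕1⊕1⊕1⊕0⊕0⊕0⊕0⊕1⊕0⊕1⊕0⊕1⊕0⊕0 = 1
p8 = XOR of data positions {9,10,11,12,13,14,15,24,25,26,27,28,29,30,31} = 0⊕1⊕0⊕1⊕0⊕0⊕0⊕1⊕0⊕1⊕1⊕0⊕1⊕0⊕0 = 0
p16 = XOR of data positions {17,18,19,20,21,22,23,24,25,26,27,28,29,30,31} = 1⊕1⊕0⊕0⊕1⊕0⊕1⊕1⊕0⊕1⊕1⊕0⊕1⊕0⊕0 = 0
Parity bits p1,p2,p4,p8,p16 = 11100

11100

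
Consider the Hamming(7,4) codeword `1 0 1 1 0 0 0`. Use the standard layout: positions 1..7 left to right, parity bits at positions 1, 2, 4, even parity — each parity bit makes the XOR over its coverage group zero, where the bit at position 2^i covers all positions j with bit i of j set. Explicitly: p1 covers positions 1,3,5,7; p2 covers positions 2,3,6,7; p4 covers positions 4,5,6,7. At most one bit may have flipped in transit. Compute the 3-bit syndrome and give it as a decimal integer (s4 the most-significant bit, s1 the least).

6

s1: b1⊕b3⊕b5⊕b7 = 1⊕1⊕0⊕0 = 0
s2: b2⊕b3⊕b6⊕b7 = 0⊕1⊕0⊕0 = 1
s4: b4⊕b5⊕b6⊕b7 = 1⊕0⊕0⊕0 = 1
Syndrome (s4...s1) = 110 → position 6.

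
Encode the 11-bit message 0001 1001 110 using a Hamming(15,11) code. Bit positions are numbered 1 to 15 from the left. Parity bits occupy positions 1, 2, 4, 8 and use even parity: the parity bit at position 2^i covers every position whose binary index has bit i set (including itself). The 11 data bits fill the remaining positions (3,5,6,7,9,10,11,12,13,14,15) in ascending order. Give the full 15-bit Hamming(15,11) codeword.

100000101001110

Place data bits at non-power-of-two positions: b3=0, b5=0, b6=0, b7=1, b9=1, b10=0, b11=0, b12=1, b13=1, b14=1, b15=0.
p1 = XOR of data positions {3,5,7,9,11,13,15} = 0⊕0⊕1⊕1⊕0⊕1⊕0 = 1
p2 = XOR of data positions {3,6,7,10,11,14,15} = 0⊕0⊕1⊕0⊕0⊕1⊕0 = 0
p4 = XOR of data positions {5,6,7,12,13,14,15} = 0⊕0⊕1⊕1⊕1⊕1⊕0 = 0
p8 = XOR of data positions {9,10,11,12,13,14,15} = 1⊕0⊕0⊕1⊕1⊕1⊕0 = 0
Codeword b1..b15 = 100000101001110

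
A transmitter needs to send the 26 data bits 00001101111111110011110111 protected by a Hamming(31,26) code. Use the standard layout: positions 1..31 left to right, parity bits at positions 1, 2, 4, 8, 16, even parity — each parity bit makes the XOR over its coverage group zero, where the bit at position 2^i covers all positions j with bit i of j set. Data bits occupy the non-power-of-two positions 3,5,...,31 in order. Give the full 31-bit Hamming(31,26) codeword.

0101000111011110111110011110111

Place data bits at non-power-of-two positions: b3=0, b5=0, b6=0, b7=0, b9=1, b10=1, b11=0, b12=1, b13=1, b14=1, b15=1, b17=1, b18=1, b19=1, b20=1, b21=1, b22=0, b23=0, b24=1, b25=1, b26=1, b27=1, b28=0, b29=1, b30=1, b31=1.
p1 = XOR of data positions {3,5,7,9,11,13,15,17,19,21,23,25,27,29,31} = 0⊕0⊕0⊕1⊕0⊕1⊕1⊕1⊕1⊕1⊕0⊕1⊕1⊕1⊕1 = 0
p2 = XOR of data positions {3,6,7,10,11,14,15,18,19,22,23,26,27,30,31} = 0⊕0⊕0⊕1⊕0⊕1⊕1⊕1⊕1⊕0⊕0⊕1⊕1⊕1⊕1 = 1
p4 = XOR of data positions {5,6,7,12,13,14,15,20,21,22,23,28,29,30,31} = 0⊕0⊕0⊕1⊕1⊕1⊕1⊕1⊕1⊕0⊕0⊕0⊕1⊕1⊕1 = 1
p8 = XOR of data positions {9,10,11,12,13,14,15,24,25,26,27,28,29,30,31} = 1⊕1⊕0⊕1⊕1⊕1⊕1⊕1⊕1⊕1⊕1⊕0⊕1⊕1⊕1 = 1
p16 = XOR of data positions {17,18,19,20,21,22,23,24,25,26,27,28,29,30,31} = 1⊕1⊕1⊕1⊕1⊕0⊕0⊕1⊕1⊕1⊕1⊕0⊕1⊕1⊕1 = 0
Codeword b1..b31 = 0101000111011110111110011110111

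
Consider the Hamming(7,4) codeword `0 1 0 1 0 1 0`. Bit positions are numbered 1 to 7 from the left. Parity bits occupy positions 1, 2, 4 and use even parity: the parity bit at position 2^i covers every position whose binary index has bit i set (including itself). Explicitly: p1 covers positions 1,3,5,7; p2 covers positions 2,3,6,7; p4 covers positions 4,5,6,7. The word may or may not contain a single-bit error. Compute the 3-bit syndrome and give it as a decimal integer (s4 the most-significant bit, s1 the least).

s1: b1⊕b3⊕b5⊕b7 = 0⊕0⊕0⊕0 = 0
s2: b2⊕b3⊕b6⊕b7 = 1⊕0⊕1⊕0 = 0
s4: b4⊕b5⊕b6⊕b7 = 1⊕0⊕1⊕0 = 0
Syndrome (s4...s1) = 000 → position 0 (no error).

0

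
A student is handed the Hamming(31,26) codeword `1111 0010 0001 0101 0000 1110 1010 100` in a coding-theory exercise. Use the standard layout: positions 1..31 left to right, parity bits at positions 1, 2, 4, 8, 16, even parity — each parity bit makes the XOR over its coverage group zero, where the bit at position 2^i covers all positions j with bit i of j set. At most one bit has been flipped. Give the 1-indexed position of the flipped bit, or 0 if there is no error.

26

s1: b1⊕b3⊕b5⊕b7⊕b9⊕b11⊕b13⊕b15⊕b17⊕b19⊕b21⊕b23⊕b25⊕b27⊕b29⊕b31 = 1⊕1⊕0⊕1⊕0⊕0⊕0⊕0⊕0⊕0⊕1⊕1⊕1⊕1⊕1⊕0 = 0
s2: b2⊕b3⊕b6⊕b7⊕b10⊕b11⊕b14⊕b15⊕b18⊕b19⊕b22⊕b23⊕b26⊕b27⊕b30⊕b31 = 1⊕1⊕0⊕1⊕0⊕0⊕1⊕0⊕0⊕0⊕1⊕1⊕0⊕1⊕0⊕0 = 1
s4: b4⊕b5⊕b6⊕b7⊕b12⊕b13⊕b14⊕b15⊕b20⊕b21⊕b22⊕b23⊕b28⊕b29⊕b30⊕b31 = 1⊕0⊕0⊕1⊕1⊕0⊕1⊕0⊕0⊕1⊕1⊕1⊕0⊕1⊕0⊕0 = 0
s8: b8⊕b9⊕b10⊕b11⊕b12⊕b13⊕b14⊕b15⊕b24⊕b25⊕b26⊕b27⊕b28⊕b29⊕b30⊕b31 = 0⊕0⊕0⊕0⊕1⊕0⊕1⊕0⊕0⊕1⊕0⊕1⊕0⊕1⊕0⊕0 = 1
s16: b16⊕b17⊕b18⊕b19⊕b20⊕b21⊕b22⊕b23⊕b24⊕b25⊕b26⊕b27⊕b28⊕b29⊕b30⊕b31 = 1⊕0⊕0⊕0⊕0⊕1⊕1⊕1⊕0⊕1⊕0⊕1⊕0⊕1⊕0⊕0 = 1
Syndrome (s16...s1) = 11010 → position 26.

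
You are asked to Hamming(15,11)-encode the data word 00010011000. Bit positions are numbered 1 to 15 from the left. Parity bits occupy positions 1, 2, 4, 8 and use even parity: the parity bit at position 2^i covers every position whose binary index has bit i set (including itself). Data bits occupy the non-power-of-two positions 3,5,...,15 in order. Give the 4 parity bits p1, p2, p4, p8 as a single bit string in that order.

0000

Place data bits at non-power-of-two positions: b3=0, b5=0, b6=0, b7=1, b9=0, b10=0, b11=1, b12=1, b13=0, b14=0, b15=0.
p1 = XOR of data positions {3,5,7,9,11,13,15} = 0⊕0⊕1⊕0⊕1⊕0⊕0 = 0
p2 = XOR of data positions {3,6,7,10,11,14,15} = 0⊕0⊕1⊕0⊕1⊕0⊕0 = 0
p4 = XOR of data positions {5,6,7,12,13,14,15} = 0⊕0⊕1⊕1⊕0⊕0⊕0 = 0
p8 = XOR of data positions {9,10,11,12,13,14,15} = 0⊕0⊕1⊕1⊕0⊕0⊕0 = 0
Parity bits p1,p2,p4,p8 = 0000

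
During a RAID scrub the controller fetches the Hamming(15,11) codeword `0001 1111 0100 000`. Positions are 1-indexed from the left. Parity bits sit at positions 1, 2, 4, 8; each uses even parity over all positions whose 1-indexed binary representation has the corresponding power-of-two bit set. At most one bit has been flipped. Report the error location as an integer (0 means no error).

s1: b1⊕b3⊕b5⊕b7⊕b9⊕b11⊕b13⊕b15 = 0⊕0⊕1⊕1⊕0⊕0⊕0⊕0 = 0
s2: b2⊕b3⊕b6⊕b7⊕b10⊕b11⊕b14⊕b15 = 0⊕0⊕1⊕1⊕1⊕0⊕0⊕0 = 1
s4: b4⊕b5⊕b6⊕b7⊕b12⊕b13⊕b14⊕b15 = 1⊕1⊕1⊕1⊕0⊕0⊕0⊕0 = 0
s8: b8⊕b9⊕b10⊕b11⊕b12⊕b13⊕b14⊕b15 = 1⊕0⊕1⊕0⊕0⊕0⊕0⊕0 = 0
Syndrome (s8...s1) = 0010 → position 2.

2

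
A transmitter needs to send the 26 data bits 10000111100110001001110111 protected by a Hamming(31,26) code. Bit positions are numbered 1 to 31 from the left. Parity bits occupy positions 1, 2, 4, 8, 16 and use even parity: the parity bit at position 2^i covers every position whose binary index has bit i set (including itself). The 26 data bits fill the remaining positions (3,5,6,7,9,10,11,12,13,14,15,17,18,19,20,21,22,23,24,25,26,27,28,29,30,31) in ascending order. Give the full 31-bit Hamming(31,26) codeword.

0110000001111001110001001110111

Place data bits at non-power-of-two positions: b3=1, b5=0, b6=0, b7=0, b9=0, b10=1, b11=1, b12=1, b13=1, b14=0, b15=0, b17=1, b18=1, b19=0, b20=0, b21=0, b22=1, b23=0, b24=0, b25=1, b26=1, b27=1, b28=0, b29=1, b30=1, b31=1.
p1 = XOR of data positions {3,5,7,9,11,13,15,17,19,21,23,25,27,29,31} = 1⊕0⊕0⊕0⊕1⊕1⊕0⊕1⊕0⊕0⊕0⊕1⊕1⊕1⊕1 = 0
p2 = XOR of data positions {3,6,7,10,11,14,15,18,19,22,23,26,27,30,31} = 1⊕0⊕0⊕1⊕1⊕0⊕0⊕1⊕0⊕1⊕0⊕1⊕1⊕1⊕1 = 1
p4 = XOR of data positions {5,6,7,12,13,14,15,20,21,22,23,28,29,30,31} = 0⊕0⊕0⊕1⊕1⊕0⊕0⊕0⊕0⊕1⊕0⊕0⊕1⊕1⊕1 = 0
p8 = XOR of data positions {9,10,11,12,13,14,15,24,25,26,27,28,29,30,31} = 0⊕1⊕1⊕1⊕1⊕0⊕0⊕0⊕1⊕1⊕1⊕0⊕1⊕1⊕1 = 0
p16 = XOR of data positions {17,18,19,20,21,22,23,24,25,26,27,28,29,30,31} = 1⊕1⊕0⊕0⊕0⊕1⊕0⊕0⊕1⊕1⊕1⊕0⊕1⊕1⊕1 = 1
Codeword b1..b31 = 0110000001111001110001001110111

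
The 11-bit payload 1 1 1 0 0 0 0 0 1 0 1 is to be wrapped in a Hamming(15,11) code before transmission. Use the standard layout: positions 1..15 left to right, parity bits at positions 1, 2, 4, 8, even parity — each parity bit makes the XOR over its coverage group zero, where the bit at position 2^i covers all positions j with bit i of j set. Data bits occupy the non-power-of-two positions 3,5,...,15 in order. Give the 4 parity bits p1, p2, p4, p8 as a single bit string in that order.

Place data bits at non-power-of-two positions: b3=1, b5=1, b6=1, b7=0, b9=0, b10=0, b11=0, b12=0, b13=1, b14=0, b15=1.
p1 = XOR of data positions {3,5,7,9,11,13,15} = 1⊕1⊕0⊕0⊕0⊕1⊕1 = 0
p2 = XOR of data positions {3,6,7,10,11,14,15} = 1⊕1⊕0⊕0⊕0⊕0⊕1 = 1
p4 = XOR of data positions {5,6,7,12,13,14,15} = 1⊕1⊕0⊕0⊕1⊕0⊕1 = 0
p8 = XOR of data positions {9,10,11,12,13,14,15} = 0⊕0⊕0⊕0⊕1⊕0⊕1 = 0
Parity bits p1,p2,p4,p8 = 0100

0100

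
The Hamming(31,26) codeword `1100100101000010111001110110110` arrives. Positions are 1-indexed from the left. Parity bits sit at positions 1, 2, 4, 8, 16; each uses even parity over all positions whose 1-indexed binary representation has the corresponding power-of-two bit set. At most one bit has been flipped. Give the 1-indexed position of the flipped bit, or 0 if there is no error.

s1: b1⊕b3⊕b5⊕b7⊕b9⊕b11⊕b13⊕b15⊕b17⊕b19⊕b21⊕b23⊕b25⊕b27⊕b29⊕b31 = 1⊕0⊕1⊕0⊕0⊕0⊕0⊕1⊕1⊕1⊕0⊕1⊕0⊕1⊕1⊕0 = 0
s2: b2⊕b3⊕b6⊕b7⊕b10⊕b11⊕b14⊕b15⊕b18⊕b19⊕b22⊕b23⊕b26⊕b27⊕b30⊕b31 = 1⊕0⊕0⊕0⊕1⊕0⊕0⊕1⊕1⊕1⊕1⊕1⊕1⊕1⊕1⊕0 = 0
s4: b4⊕b5⊕b6⊕b7⊕b12⊕b13⊕b14⊕b15⊕b20⊕b21⊕b22⊕b23⊕b28⊕b29⊕b30⊕b31 = 0⊕1⊕0⊕0⊕0⊕0⊕0⊕1⊕0⊕0⊕1⊕1⊕0⊕1⊕1⊕0 = 0
s8: b8⊕b9⊕b10⊕b11⊕b12⊕b13⊕b14⊕b15⊕b24⊕b25⊕b26⊕b27⊕b28⊕b29⊕b30⊕b31 = 1⊕0⊕1⊕0⊕0⊕0⊕0⊕1⊕1⊕0⊕1⊕1⊕0⊕1⊕1⊕0 = 0
s16: b16⊕b17⊕b18⊕b19⊕b20⊕b21⊕b22⊕b23⊕b24⊕b25⊕b26⊕b27⊕b28⊕b29⊕b30⊕b31 = 0⊕1⊕1⊕1⊕0⊕0⊕1⊕1⊕1⊕0⊕1⊕1⊕0⊕1⊕1⊕0 = 0
Syndrome (s16...s1) = 00000 → position 0 (no error).

0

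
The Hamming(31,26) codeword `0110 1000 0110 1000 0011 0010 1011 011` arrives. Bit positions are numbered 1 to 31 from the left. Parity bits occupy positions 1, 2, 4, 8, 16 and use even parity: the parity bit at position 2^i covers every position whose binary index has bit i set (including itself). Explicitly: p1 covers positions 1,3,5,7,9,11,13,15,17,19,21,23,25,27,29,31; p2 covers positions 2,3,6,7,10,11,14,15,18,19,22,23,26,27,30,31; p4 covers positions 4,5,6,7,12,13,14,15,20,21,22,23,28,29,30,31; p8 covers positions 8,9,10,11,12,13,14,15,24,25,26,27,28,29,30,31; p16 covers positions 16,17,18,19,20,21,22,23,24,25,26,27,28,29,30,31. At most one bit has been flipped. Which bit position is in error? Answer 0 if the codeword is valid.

7

s1: b1⊕b3⊕b5⊕b7⊕b9⊕b11⊕b13⊕b15⊕b17⊕b19⊕b21⊕b23⊕b25⊕b27⊕b29⊕b31 = 0⊕1⊕1⊕0⊕0⊕1⊕1⊕0⊕0⊕1⊕0⊕1⊕1⊕1⊕0⊕1 = 1
s2: b2⊕b3⊕b6⊕b7⊕b10⊕b11⊕b14⊕b15⊕b18⊕b19⊕b22⊕b23⊕b26⊕b27⊕b30⊕b31 = 1⊕1⊕0⊕0⊕1⊕1⊕0⊕0⊕0⊕1⊕0⊕1⊕0⊕1⊕1⊕1 = 1
s4: b4⊕b5⊕b6⊕b7⊕b12⊕b13⊕b14⊕b15⊕b20⊕b21⊕b22⊕b23⊕b28⊕b29⊕b30⊕b31 = 0⊕1⊕0⊕0⊕0⊕1⊕0⊕0⊕1⊕0⊕0⊕1⊕1⊕0⊕1⊕1 = 1
s8: b8⊕b9⊕b10⊕b11⊕b12⊕b13⊕b14⊕b15⊕b24⊕b25⊕b26⊕b27⊕b28⊕b29⊕b30⊕b31 = 0⊕0⊕1⊕1⊕0⊕1⊕0⊕0⊕0⊕1⊕0⊕1⊕1⊕0⊕1⊕1 = 0
s16: b16⊕b17⊕b18⊕b19⊕b20⊕b21⊕b22⊕b23⊕b24⊕b25⊕b26⊕b27⊕b28⊕b29⊕b30⊕b31 = 0⊕0⊕0⊕1⊕1⊕0⊕0⊕1⊕0⊕1⊕0⊕1⊕1⊕0⊕1⊕1 = 0
Syndrome (s16...s1) = 00111 → position 7.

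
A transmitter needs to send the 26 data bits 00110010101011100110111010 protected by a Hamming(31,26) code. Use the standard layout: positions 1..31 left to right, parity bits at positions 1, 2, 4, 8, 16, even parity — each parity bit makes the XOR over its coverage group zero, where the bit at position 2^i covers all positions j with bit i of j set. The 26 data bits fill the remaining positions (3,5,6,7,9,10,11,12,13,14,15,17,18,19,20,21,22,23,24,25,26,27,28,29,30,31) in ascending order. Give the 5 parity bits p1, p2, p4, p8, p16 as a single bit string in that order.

10001

Place data bits at non-power-of-two positions: b3=0, b5=0, b6=1, b7=1, b9=0, b10=0, b11=1, b12=0, b13=1, b14=0, b15=1, b17=0, b18=1, b19=1, b20=1, b21=0, b22=0, b23=1, b24=1, b25=0, b26=1, b27=1, b28=1, b29=0, b30=1, b31=0.
p1 = XOR of data positions {3,5,7,9,11,13,15,17,19,21,23,25,27,29,31} = 0⊕0⊕1⊕0⊕1⊕1⊕1⊕0⊕1⊕0⊕1⊕0⊕1⊕0⊕0 = 1
p2 = XOR of data positions {3,6,7,10,11,14,15,18,19,22,23,26,27,30,31} = 0⊕1⊕1⊕0⊕1⊕0⊕1⊕1⊕1⊕0⊕1⊕1⊕1⊕1⊕0 = 0
p4 = XOR of data positions {5,6,7,12,13,14,15,20,21,22,23,28,29,30,31} = 0⊕1⊕1⊕0⊕1⊕0⊕1⊕1⊕0⊕0⊕1⊕1⊕0⊕1⊕0 = 0
p8 = XOR of data positions {9,10,11,12,13,14,15,24,25,26,27,28,29,30,31} = 0⊕0⊕1⊕0⊕1⊕0⊕1⊕1⊕0⊕1⊕1⊕1⊕0⊕1⊕0 = 0
p16 = XOR of data positions {17,18,19,20,21,22,23,24,25,26,27,28,29,30,31} = 0⊕1⊕1⊕1⊕0⊕0⊕1⊕1⊕0⊕1⊕1⊕1⊕0⊕1⊕0 = 1
Parity bits p1,p2,p4,p8,p16 = 10001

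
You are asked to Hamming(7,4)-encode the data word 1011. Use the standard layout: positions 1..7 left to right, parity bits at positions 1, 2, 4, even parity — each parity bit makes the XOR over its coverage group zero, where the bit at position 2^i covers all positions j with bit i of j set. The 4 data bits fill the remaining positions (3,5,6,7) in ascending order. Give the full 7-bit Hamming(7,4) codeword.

0110011

Place data bits at non-power-of-two positions: b3=1, b5=0, b6=1, b7=1.
p1 = XOR of data positions {3,5,7} = 1⊕0⊕1 = 0
p2 = XOR of data positions {3,6,7} = 1⊕1⊕1 = 1
p4 = XOR of data positions {5,6,7} = 0⊕1⊕1 = 0
Codeword b1..b7 = 0110011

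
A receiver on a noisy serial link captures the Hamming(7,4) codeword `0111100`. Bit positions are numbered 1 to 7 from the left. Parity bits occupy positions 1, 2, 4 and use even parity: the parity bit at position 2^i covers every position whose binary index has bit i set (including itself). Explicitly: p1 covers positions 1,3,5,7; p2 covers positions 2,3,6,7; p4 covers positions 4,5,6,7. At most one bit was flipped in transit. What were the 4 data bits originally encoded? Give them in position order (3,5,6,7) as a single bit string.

s1: b1⊕b3⊕b5⊕b7 = 0⊕1⊕1⊕0 = 0
s2: b2⊕b3⊕b6⊕b7 = 1⊕1⊕0⊕0 = 0
s4: b4⊕b5⊕b6⊕b7 = 1⊕1⊕0⊕0 = 0
Syndrome (s4...s1) = 000 → position 0 (no error).
No correction needed.
Data bits at positions 3,5,6,7: 1100

1100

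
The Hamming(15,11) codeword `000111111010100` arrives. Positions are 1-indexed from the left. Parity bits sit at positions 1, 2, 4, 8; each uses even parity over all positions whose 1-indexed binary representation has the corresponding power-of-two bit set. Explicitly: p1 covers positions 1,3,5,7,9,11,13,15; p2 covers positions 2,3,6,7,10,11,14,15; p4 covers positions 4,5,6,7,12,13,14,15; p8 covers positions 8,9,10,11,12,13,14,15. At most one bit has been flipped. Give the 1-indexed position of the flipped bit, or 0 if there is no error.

s1: b1⊕b3⊕b5⊕b7⊕b9⊕b11⊕b13⊕b15 = 0⊕0⊕1⊕1⊕1⊕1⊕1⊕0 = 1
s2: b2⊕b3⊕b6⊕b7⊕b10⊕b11⊕b14⊕b15 = 0⊕0⊕1⊕1⊕0⊕1⊕0⊕0 = 1
s4: b4⊕b5⊕b6⊕b7⊕b12⊕b13⊕b14⊕b15 = 1⊕1⊕1⊕1⊕0⊕1⊕0⊕0 = 1
s8: b8⊕b9⊕b10⊕b11⊕b12⊕b13⊕b14⊕b15 = 1⊕1⊕0⊕1⊕0⊕1⊕0⊕0 = 0
Syndrome (s8...s1) = 0111 → position 7.

7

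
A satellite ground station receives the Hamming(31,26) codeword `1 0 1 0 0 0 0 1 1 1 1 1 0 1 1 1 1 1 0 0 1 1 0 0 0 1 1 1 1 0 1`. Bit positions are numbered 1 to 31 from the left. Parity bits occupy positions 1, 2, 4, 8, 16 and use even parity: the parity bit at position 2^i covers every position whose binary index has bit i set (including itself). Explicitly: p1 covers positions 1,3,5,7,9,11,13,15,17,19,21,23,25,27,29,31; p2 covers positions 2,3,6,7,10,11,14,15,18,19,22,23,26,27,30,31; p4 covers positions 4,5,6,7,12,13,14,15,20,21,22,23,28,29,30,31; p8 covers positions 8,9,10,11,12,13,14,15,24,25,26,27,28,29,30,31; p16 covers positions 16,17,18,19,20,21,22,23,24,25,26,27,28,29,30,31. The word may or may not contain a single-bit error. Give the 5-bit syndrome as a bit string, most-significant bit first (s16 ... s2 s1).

00000

s1: b1⊕b3⊕b5⊕b7⊕b9⊕b11⊕b13⊕b15⊕b17⊕b19⊕b21⊕b23⊕b25⊕b27⊕b29⊕b31 = 1⊕1⊕0⊕0⊕1⊕1⊕0⊕1⊕1⊕0⊕1⊕0⊕0⊕1⊕1⊕1 = 0
s2: b2⊕b3⊕b6⊕b7⊕b10⊕b11⊕b14⊕b15⊕b18⊕b19⊕b22⊕b23⊕b26⊕b27⊕b30⊕b31 = 0⊕1⊕0⊕0⊕1⊕1⊕1⊕1⊕1⊕0⊕1⊕0⊕1⊕1⊕0⊕1 = 0
s4: b4⊕b5⊕b6⊕b7⊕b12⊕b13⊕b14⊕b15⊕b20⊕b21⊕b22⊕b23⊕b28⊕b29⊕b30⊕b31 = 0⊕0⊕0⊕0⊕1⊕0⊕1⊕1⊕0⊕1⊕1⊕0⊕1⊕1⊕0⊕1 = 0
s8: b8⊕b9⊕b10⊕b11⊕b12⊕b13⊕b14⊕b15⊕b24⊕b25⊕b26⊕b27⊕b28⊕b29⊕b30⊕b31 = 1⊕1⊕1⊕1⊕1⊕0⊕1⊕1⊕0⊕0⊕1⊕1⊕1⊕1⊕0⊕1 = 0
s16: b16⊕b17⊕b18⊕b19⊕b20⊕b21⊕b22⊕b23⊕b24⊕b25⊕b26⊕b27⊕b28⊕b29⊕b30⊕b31 = 1⊕1⊕1⊕0⊕0⊕1⊕1⊕0⊕0⊕0⊕1⊕1⊕1⊕1⊕0⊕1 = 0
Syndrome (s16...s1) = 00000 → position 0 (no error).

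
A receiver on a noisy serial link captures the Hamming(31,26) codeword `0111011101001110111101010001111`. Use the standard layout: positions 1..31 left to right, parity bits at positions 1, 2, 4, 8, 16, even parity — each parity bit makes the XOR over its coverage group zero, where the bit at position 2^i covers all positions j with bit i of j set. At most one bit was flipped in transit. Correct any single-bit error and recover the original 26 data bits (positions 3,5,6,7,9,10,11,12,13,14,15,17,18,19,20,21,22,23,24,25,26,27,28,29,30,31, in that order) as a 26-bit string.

s1: b1⊕b3⊕b5⊕b7⊕b9⊕b11⊕b13⊕b15⊕b17⊕b19⊕b21⊕b23⊕b25⊕b27⊕b29⊕b31 = 0⊕1⊕0⊕1⊕0⊕0⊕1⊕1⊕1⊕1⊕0⊕0⊕0⊕0⊕1⊕1 = 0
s2: b2⊕b3⊕b6⊕b7⊕b10⊕b11⊕b14⊕b15⊕b18⊕b19⊕b22⊕b23⊕b26⊕b27⊕b30⊕b31 = 1⊕1⊕1⊕1⊕1⊕0⊕1⊕1⊕1⊕1⊕1⊕0⊕0⊕0⊕1⊕1 = 0
s4: b4⊕b5⊕b6⊕b7⊕b12⊕b13⊕b14⊕b15⊕b20⊕b21⊕b22⊕b23⊕b28⊕b29⊕b30⊕b31 = 1⊕0⊕1⊕1⊕0⊕1⊕1⊕1⊕1⊕0⊕1⊕0⊕1⊕1⊕1⊕1 = 0
s8: b8⊕b9⊕b10⊕b11⊕b12⊕b13⊕b14⊕b15⊕b24⊕b25⊕b26⊕b27⊕b28⊕b29⊕b30⊕b31 = 1⊕0⊕1⊕0⊕0⊕1⊕1⊕1⊕1⊕0⊕0⊕0⊕1⊕1⊕1⊕1 = 0
s16: b16⊕b17⊕b18⊕b19⊕b20⊕b21⊕b22⊕b23⊕b24⊕b25⊕b26⊕b27⊕b28⊕b29⊕b30⊕b31 = 0⊕1⊕1⊕1⊕1⊕0⊕1⊕0⊕1⊕0⊕0⊕0⊕1⊕1⊕1⊕1 = 0
Syndrome (s16...s1) = 00000 → position 0 (no error).
No correction needed.
Data bits at positions 3,5,6,7,9,10,11,12,13,14,15,17,18,19,20,21,22,23,24,25,26,27,28,29,30,31: 10110100111111101010001111

10110100111111101010001111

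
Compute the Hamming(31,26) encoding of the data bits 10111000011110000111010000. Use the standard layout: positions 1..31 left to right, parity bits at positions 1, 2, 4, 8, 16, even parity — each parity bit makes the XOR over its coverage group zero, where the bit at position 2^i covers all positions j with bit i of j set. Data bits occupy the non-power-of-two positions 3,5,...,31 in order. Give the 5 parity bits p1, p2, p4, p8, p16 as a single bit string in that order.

00100

Place data bits at non-power-of-two positions: b3=1, b5=0, b6=1, b7=1, b9=1, b10=0, b11=0, b12=0, b13=0, b14=1, b15=1, b17=1, b18=1, b19=0, b20=0, b21=0, b22=0, b23=1, b24=1, b25=1, b26=0, b27=1, b28=0, b29=0, b30=0, b31=0.
p1 = XOR of data positions {3,5,7,9,11,13,15,17,19,21,23,25,27,29,31} = 1⊕0⊕1⊕1⊕0⊕0⊕1⊕1⊕0⊕0⊕1⊕1⊕1⊕0⊕0 = 0
p2 = XOR of data positions {3,6,7,10,11,14,15,18,19,22,23,26,27,30,31} = 1⊕1⊕1⊕0⊕0⊕1⊕1⊕1⊕0⊕0⊕1⊕0⊕1⊕0⊕0 = 0
p4 = XOR of data positions {5,6,7,12,13,14,15,20,21,22,23,28,29,30,31} = 0⊕1⊕1⊕0⊕0⊕1⊕1⊕0⊕0⊕0⊕1⊕0⊕0⊕0⊕0 = 1
p8 = XOR of data positions {9,10,11,12,13,14,15,24,25,26,27,28,29,30,31} = 1⊕0⊕0⊕0⊕0⊕1⊕1⊕1⊕1⊕0⊕1⊕0⊕0⊕0⊕0 = 0
p16 = XOR of data positions {17,18,19,20,21,22,23,24,25,26,27,28,29,30,31} = 1⊕1⊕0⊕0⊕0⊕0⊕1⊕1⊕1⊕0⊕1⊕0⊕0⊕0⊕0 = 0
Parity bits p1,p2,p4,p8,p16 = 00100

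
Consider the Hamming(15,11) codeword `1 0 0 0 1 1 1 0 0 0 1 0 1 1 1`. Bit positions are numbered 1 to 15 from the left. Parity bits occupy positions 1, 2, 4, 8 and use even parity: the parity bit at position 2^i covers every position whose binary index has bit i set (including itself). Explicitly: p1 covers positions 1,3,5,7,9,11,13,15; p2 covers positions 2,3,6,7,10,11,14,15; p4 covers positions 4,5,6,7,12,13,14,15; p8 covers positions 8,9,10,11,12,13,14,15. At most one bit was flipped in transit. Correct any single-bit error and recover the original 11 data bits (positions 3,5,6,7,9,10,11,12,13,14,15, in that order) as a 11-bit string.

s1: b1⊕b3⊕b5⊕b7⊕b9⊕b11⊕b13⊕b15 = 1⊕0⊕1⊕1⊕0⊕1⊕1⊕1 = 0
s2: b2⊕b3⊕b6⊕b7⊕b10⊕b11⊕b14⊕b15 = 0⊕0⊕1⊕1⊕0⊕1⊕1⊕1 = 1
s4: b4⊕b5⊕b6⊕b7⊕b12⊕b13⊕b14⊕b15 = 0⊕1⊕1⊕1⊕0⊕1⊕1⊕1 = 0
s8: b8⊕b9⊕b10⊕b11⊕b12⊕b13⊕b14⊕b15 = 0⊕0⊕0⊕1⊕0⊕1⊕1⊕1 = 0
Syndrome (s8...s1) = 0010 → position 2.
Flip bit 2: corrected codeword = 110011100010111
Data bits at positions 3,5,6,7,9,10,11,12,13,14,15: 01110010111

01110010111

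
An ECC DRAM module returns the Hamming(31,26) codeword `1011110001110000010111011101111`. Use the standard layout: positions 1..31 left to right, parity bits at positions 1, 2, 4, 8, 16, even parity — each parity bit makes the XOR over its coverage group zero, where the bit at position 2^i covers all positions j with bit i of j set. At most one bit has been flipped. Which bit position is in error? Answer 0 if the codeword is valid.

s1: b1⊕b3⊕b5⊕b7⊕b9⊕b11⊕b13⊕b15⊕b17⊕b19⊕b21⊕b23⊕b25⊕b27⊕b29⊕b31 = 1⊕1⊕1⊕0⊕0⊕1⊕0⊕0⊕0⊕0⊕1⊕0⊕1⊕0⊕1⊕1 = 0
s2: b2⊕b3⊕b6⊕b7⊕b10⊕b11⊕b14⊕b15⊕b18⊕b19⊕b22⊕b23⊕b26⊕b27⊕b30⊕b31 = 0⊕1⊕1⊕0⊕1⊕1⊕0⊕0⊕1⊕0⊕1⊕0⊕1⊕0⊕1⊕1 = 1
s4: b4⊕b5⊕b6⊕b7⊕b12⊕b13⊕b14⊕b15⊕b20⊕b21⊕b22⊕b23⊕b28⊕b29⊕b30⊕b31 = 1⊕1⊕1⊕0⊕1⊕0⊕0⊕0⊕1⊕1⊕1⊕0⊕1⊕1⊕1⊕1 = 1
s8: b8⊕b9⊕b10⊕b11⊕b12⊕b13⊕b14⊕b15⊕b24⊕b25⊕b26⊕b27⊕b28⊕b29⊕b30⊕b31 = 0⊕0⊕1⊕1⊕1⊕0⊕0⊕0⊕1⊕1⊕1⊕0⊕1⊕1⊕1⊕1 = 0
s16: b16⊕b17⊕b18⊕b19⊕b20⊕b21⊕b22⊕b23⊕b24⊕b25⊕b26⊕b27⊕b28⊕b29⊕b30⊕b31 = 0⊕0⊕1⊕0⊕1⊕1⊕1⊕0⊕1⊕1⊕1⊕0⊕1⊕1⊕1⊕1 = 1
Syndrome (s16...s1) = 10110 → position 22.

22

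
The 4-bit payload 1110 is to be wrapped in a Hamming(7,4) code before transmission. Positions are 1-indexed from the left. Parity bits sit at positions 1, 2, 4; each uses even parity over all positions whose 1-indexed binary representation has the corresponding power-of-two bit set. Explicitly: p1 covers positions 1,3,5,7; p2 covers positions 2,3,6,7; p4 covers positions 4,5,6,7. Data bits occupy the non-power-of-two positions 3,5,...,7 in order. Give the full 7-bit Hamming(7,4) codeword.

0010110

Place data bits at non-power-of-two positions: b3=1, b5=1, b6=1, b7=0.
p1 = XOR of data positions {3,5,7} = 1⊕1⊕0 = 0
p2 = XOR of data positions {3,6,7} = 1⊕1⊕0 = 0
p4 = XOR of data positions {5,6,7} = 1⊕1⊕0 = 0
Codeword b1..b7 = 0010110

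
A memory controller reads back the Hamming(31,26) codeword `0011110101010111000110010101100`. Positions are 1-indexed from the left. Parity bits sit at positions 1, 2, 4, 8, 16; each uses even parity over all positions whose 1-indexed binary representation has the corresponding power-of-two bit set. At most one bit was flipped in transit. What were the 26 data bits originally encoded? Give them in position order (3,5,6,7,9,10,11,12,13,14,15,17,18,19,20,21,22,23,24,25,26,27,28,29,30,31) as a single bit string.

s1: b1⊕b3⊕b5⊕b7⊕b9⊕b11⊕b13⊕b15⊕b17⊕b19⊕b21⊕b23⊕b25⊕b27⊕b29⊕b31 = 0⊕1⊕1⊕0⊕0⊕0⊕0⊕1⊕0⊕0⊕1⊕0⊕0⊕0⊕1⊕0 = 1
s2: b2⊕b3⊕b6⊕b7⊕b10⊕b11⊕b14⊕b15⊕b18⊕b19⊕b22⊕b23⊕b26⊕b27⊕b30⊕b31 = 0⊕1⊕1⊕0⊕1⊕0⊕1⊕1⊕0⊕0⊕0⊕0⊕1⊕0⊕0⊕0 = 0
s4: b4⊕b5⊕b6⊕b7⊕b12⊕b13⊕b14⊕b15⊕b20⊕b21⊕b22⊕b23⊕b28⊕b29⊕b30⊕b31 = 1⊕1⊕1⊕0⊕1⊕0⊕1⊕1⊕1⊕1⊕0⊕0⊕1⊕1⊕0⊕0 = 0
s8: b8⊕b9⊕b10⊕b11⊕b12⊕b13⊕b14⊕b15⊕b24⊕b25⊕b26⊕b27⊕b28⊕b29⊕b30⊕b31 = 1⊕0⊕1⊕0⊕1⊕0⊕1⊕1⊕1⊕0⊕1⊕0⊕1⊕1⊕0⊕0 = 1
s16: b16⊕b17⊕b18⊕b19⊕b20⊕b21⊕b22⊕b23⊕b24⊕b25⊕b26⊕b27⊕b28⊕b29⊕b30⊕b31 = 1⊕0⊕0⊕0⊕1⊕1⊕0⊕0⊕1⊕0⊕1⊕0⊕1⊕1⊕0⊕0 = 1
Syndrome (s16...s1) = 11001 → position 25.
Flip bit 25: corrected codeword = 0011110101010111000110011101100
Data bits at positions 3,5,6,7,9,10,11,12,13,14,15,17,18,19,20,21,22,23,24,25,26,27,28,29,30,31: 11100101011000110011101100

11100101011000110011101100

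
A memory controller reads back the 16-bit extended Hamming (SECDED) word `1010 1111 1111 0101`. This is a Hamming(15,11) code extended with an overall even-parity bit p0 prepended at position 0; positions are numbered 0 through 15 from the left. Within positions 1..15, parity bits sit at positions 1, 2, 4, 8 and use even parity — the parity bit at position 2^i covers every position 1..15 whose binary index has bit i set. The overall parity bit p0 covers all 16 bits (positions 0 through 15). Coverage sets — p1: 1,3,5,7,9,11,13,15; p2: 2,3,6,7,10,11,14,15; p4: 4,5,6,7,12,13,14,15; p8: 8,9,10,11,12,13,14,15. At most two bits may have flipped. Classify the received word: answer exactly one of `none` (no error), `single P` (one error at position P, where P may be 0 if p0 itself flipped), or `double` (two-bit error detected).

s1: b1⊕b3⊕b5⊕b7⊕b9⊕b11⊕b13⊕b15 = 0⊕0⊕1⊕1⊕1⊕1⊕1⊕1 = 0
s2: b2⊕b3⊕b6⊕b7⊕b10⊕b11⊕b14⊕b15 = 1⊕0⊕1⊕1⊕1⊕1⊕0⊕1 = 0
s4: b4⊕b5⊕b6⊕b7⊕b12⊕b13⊕b14⊕b15 = 1⊕1⊕1⊕1⊕0⊕1⊕0⊕1 = 0
s8: b8⊕b9⊕b10⊕b11⊕b12⊕b13⊕b14⊕b15 = 1⊕1⊕1⊕1⊕0⊕1⊕0⊕1 = 0
Syndrome (s8...s1) = 0000 → position 0 (no error).
Overall parity (XOR of all 16 bits, including p0): 1⊕0⊕1⊕0⊕1⊕1⊕1⊕1⊕1⊕1⊕1⊕1⊕0⊕1⊕0⊕1 = 0
Overall=0, syndrome position=0 → no error.

none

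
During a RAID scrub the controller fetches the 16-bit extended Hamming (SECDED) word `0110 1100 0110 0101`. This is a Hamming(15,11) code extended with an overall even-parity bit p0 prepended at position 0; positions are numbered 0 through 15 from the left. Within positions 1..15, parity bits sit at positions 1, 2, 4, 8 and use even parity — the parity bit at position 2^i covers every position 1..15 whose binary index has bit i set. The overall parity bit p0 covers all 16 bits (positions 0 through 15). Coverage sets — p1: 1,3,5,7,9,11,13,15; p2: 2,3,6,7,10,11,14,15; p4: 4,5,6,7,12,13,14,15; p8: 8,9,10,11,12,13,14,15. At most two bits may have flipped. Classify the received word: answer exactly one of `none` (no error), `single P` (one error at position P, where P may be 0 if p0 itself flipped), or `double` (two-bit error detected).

double

s1: b1⊕b3⊕b5⊕b7⊕b9⊕b11⊕b13⊕b15 = 1⊕0⊕1⊕0⊕1⊕0⊕1⊕1 = 1
s2: b2⊕b3⊕b6⊕b7⊕b10⊕b11⊕b14⊕b15 = 1⊕0⊕0⊕0⊕1⊕0⊕0⊕1 = 1
s4: b4⊕b5⊕b6⊕b7⊕b12⊕b13⊕b14⊕b15 = 1⊕1⊕0⊕0⊕0⊕1⊕0⊕1 = 0
s8: b8⊕b9⊕b10⊕b11⊕b12⊕b13⊕b14⊕b15 = 0⊕1⊕1⊕0⊕0⊕1⊕0⊕1 = 0
Syndrome (s8...s1) = 0011 → position 3.
Overall parity (XOR of all 16 bits, including p0): 0⊕1⊕1⊕0⊕1⊕1⊕0⊕0⊕0⊕1⊕1⊕0⊕0⊕1⊕0⊕1 = 0
Overall=0, syndrome position=3 → double-bit error detected (uncorrectable).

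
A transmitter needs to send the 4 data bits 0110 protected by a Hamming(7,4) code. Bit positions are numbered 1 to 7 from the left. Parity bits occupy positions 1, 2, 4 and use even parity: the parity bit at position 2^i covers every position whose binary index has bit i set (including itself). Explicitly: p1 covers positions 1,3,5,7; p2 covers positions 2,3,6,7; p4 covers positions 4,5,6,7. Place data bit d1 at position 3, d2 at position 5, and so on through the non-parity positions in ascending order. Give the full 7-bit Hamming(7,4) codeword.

1100110

Place data bits at non-power-of-two positions: b3=0, b5=1, b6=1, b7=0.
p1 = XOR of data positions {3,5,7} = 0⊕1⊕0 = 1
p2 = XOR of data positions {3,6,7} = 0⊕1⊕0 = 1
p4 = XOR of data positions {5,6,7} = 1⊕1⊕0 = 0
Codeword b1..b7 = 1100110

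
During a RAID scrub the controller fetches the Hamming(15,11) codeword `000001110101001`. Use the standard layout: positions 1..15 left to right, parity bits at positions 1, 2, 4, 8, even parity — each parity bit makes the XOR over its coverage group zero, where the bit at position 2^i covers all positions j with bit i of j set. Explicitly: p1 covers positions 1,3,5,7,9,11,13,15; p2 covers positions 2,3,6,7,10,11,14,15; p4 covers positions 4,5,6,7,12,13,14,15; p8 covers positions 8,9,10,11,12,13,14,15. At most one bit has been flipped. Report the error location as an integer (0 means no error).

0

s1: b1⊕b3⊕b5⊕b7⊕b9⊕b11⊕b13⊕b15 = 0⊕0⊕0⊕1⊕0⊕0⊕0⊕1 = 0
s2: b2⊕b3⊕b6⊕b7⊕b10⊕b11⊕b14⊕b15 = 0⊕0⊕1⊕1⊕1⊕0⊕0⊕1 = 0
s4: b4⊕b5⊕b6⊕b7⊕b12⊕b13⊕b14⊕b15 = 0⊕0⊕1⊕1⊕1⊕0⊕0⊕1 = 0
s8: b8⊕b9⊕b10⊕b11⊕b12⊕b13⊕b14⊕b15 = 1⊕0⊕1⊕0⊕1⊕0⊕0⊕1 = 0
Syndrome (s8...s1) = 0000 → position 0 (no error).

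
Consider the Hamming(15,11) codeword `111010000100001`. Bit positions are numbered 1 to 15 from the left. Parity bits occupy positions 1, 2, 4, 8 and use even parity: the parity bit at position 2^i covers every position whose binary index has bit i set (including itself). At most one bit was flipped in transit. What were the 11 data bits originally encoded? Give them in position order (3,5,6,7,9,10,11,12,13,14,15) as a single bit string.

s1: b1⊕b3⊕b5⊕b7⊕b9⊕b11⊕b13⊕b15 = 1⊕1⊕1⊕0⊕0⊕0⊕0⊕1 = 0
s2: b2⊕b3⊕b6⊕b7⊕b10⊕b11⊕b14⊕b15 = 1⊕1⊕0⊕0⊕1⊕0⊕0⊕1 = 0
s4: b4⊕b5⊕b6⊕b7⊕b12⊕b13⊕b14⊕b15 = 0⊕1⊕0⊕0⊕0⊕0⊕0⊕1 = 0
s8: b8⊕b9⊕b10⊕b11⊕b12⊕b13⊕b14⊕b15 = 0⊕0⊕1⊕0⊕0⊕0⊕0⊕1 = 0
Syndrome (s8...s1) = 0000 → position 0 (no error).
No correction needed.
Data bits at positions 3,5,6,7,9,10,11,12,13,14,15: 11000100001

11000100001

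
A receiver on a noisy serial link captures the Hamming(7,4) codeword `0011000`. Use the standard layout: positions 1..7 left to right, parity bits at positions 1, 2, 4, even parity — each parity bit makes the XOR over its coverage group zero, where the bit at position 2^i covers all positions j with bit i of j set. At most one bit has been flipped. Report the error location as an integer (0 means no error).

7

s1: b1⊕b3⊕b5⊕b7 = 0⊕1⊕0⊕0 = 1
s2: b2⊕b3⊕b6⊕b7 = 0⊕1⊕0⊕0 = 1
s4: b4⊕b5⊕b6⊕b7 = 1⊕0⊕0⊕0 = 1
Syndrome (s4...s1) = 111 → position 7.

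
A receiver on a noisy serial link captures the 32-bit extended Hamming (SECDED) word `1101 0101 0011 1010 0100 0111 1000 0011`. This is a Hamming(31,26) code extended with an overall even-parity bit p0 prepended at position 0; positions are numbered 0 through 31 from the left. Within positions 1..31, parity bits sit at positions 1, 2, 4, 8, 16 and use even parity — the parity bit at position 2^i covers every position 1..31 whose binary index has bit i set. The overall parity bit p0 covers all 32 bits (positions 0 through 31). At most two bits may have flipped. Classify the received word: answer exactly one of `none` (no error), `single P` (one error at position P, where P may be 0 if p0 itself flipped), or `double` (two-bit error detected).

double

s1: b1⊕b3⊕b5⊕b7⊕b9⊕b11⊕b13⊕b15⊕b17⊕b19⊕b21⊕b23⊕b25⊕b27⊕b29⊕b31 = 1⊕1⊕1⊕1⊕0⊕1⊕0⊕0⊕1⊕0⊕1⊕1⊕0⊕0⊕0⊕1 = 1
s2: b2⊕b3⊕b6⊕b7⊕b10⊕b11⊕b14⊕b15⊕b18⊕b19⊕b22⊕b23⊕b26⊕b27⊕b30⊕b31 = 0⊕1⊕0⊕1⊕1⊕1⊕1⊕0⊕0⊕0⊕1⊕1⊕0⊕0⊕1⊕1 = 1
s4: b4⊕b5⊕b6⊕b7⊕b12⊕b13⊕b14⊕b15⊕b20⊕b21⊕b22⊕b23⊕b28⊕b29⊕b30⊕b31 = 0⊕1⊕0⊕1⊕1⊕0⊕1⊕0⊕0⊕1⊕1⊕1⊕0⊕0⊕1⊕1 = 1
s8: b8⊕b9⊕b10⊕b11⊕b12⊕b13⊕b14⊕b15⊕b24⊕b25⊕b26⊕b27⊕b28⊕b29⊕b30⊕b31 = 0⊕0⊕1⊕1⊕1⊕0⊕1⊕0⊕1⊕0⊕0⊕0⊕0⊕0⊕1⊕1 = 1
s16: b16⊕b17⊕b18⊕b19⊕b20⊕b21⊕b22⊕b23⊕b24⊕b25⊕b26⊕b27⊕b28⊕b29⊕b30⊕b31 = 0⊕1⊕0⊕0⊕0⊕1⊕1⊕1⊕1⊕0⊕0⊕0⊕0⊕0⊕1⊕1 = 1
Syndrome (s16...s1) = 11111 → position 31.
Overall parity (XOR of all 32 bits, including p0): 1⊕1⊕0⊕1⊕0⊕1⊕0⊕1⊕0⊕0⊕1⊕1⊕1⊕0⊕1⊕0⊕0⊕1⊕0⊕0⊕0⊕1⊕1⊕1⊕1⊕0⊕0⊕0⊕0⊕0⊕1⊕1 = 0
Overall=0, syndrome position=31 → double-bit error detected (uncorrectable).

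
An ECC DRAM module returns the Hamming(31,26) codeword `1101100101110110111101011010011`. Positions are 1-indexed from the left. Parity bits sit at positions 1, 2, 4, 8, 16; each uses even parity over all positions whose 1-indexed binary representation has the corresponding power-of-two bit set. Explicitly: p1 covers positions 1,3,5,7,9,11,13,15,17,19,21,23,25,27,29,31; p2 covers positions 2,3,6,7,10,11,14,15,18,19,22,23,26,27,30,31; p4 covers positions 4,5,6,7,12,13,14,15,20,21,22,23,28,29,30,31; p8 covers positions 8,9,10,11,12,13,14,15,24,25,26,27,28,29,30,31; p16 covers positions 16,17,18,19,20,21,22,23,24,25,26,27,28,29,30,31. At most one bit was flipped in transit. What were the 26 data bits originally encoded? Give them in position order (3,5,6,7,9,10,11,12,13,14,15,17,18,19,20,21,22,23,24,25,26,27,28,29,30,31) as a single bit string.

01000111010111101011010011

s1: b1⊕b3⊕b5⊕b7⊕b9⊕b11⊕b13⊕b15⊕b17⊕b19⊕b21⊕b23⊕b25⊕b27⊕b29⊕b31 = 1⊕0⊕1⊕0⊕0⊕1⊕0⊕1⊕1⊕1⊕0⊕0⊕1⊕1⊕0⊕1 = 1
s2: b2⊕b3⊕b6⊕b7⊕b10⊕b11⊕b14⊕b15⊕b18⊕b19⊕b22⊕b23⊕b26⊕b27⊕b30⊕b31 = 1⊕0⊕0⊕0⊕1⊕1⊕1⊕1⊕1⊕1⊕1⊕0⊕0⊕1⊕1⊕1 = 1
s4: b4⊕b5⊕b6⊕b7⊕b12⊕b13⊕b14⊕b15⊕b20⊕b21⊕b22⊕b23⊕b28⊕b29⊕b30⊕b31 = 1⊕1⊕0⊕0⊕1⊕0⊕1⊕1⊕1⊕0⊕1⊕0⊕0⊕0⊕1⊕1 = 1
s8: b8⊕b9⊕b10⊕b11⊕b12⊕b13⊕b14⊕b15⊕b24⊕b25⊕b26⊕b27⊕b28⊕b29⊕b30⊕b31 = 1⊕0⊕1⊕1⊕1⊕0⊕1⊕1⊕1⊕1⊕0⊕1⊕0⊕0⊕1⊕1 = 1
s16: b16⊕b17⊕b18⊕b19⊕b20⊕b21⊕b22⊕b23⊕b24⊕b25⊕b26⊕b27⊕b28⊕b29⊕b30⊕b31 = 0⊕1⊕1⊕1⊕1⊕0⊕1⊕0⊕1⊕1⊕0⊕1⊕0⊕0⊕1⊕1 = 0
Syndrome (s16...s1) = 01111 → position 15.
Flip bit 15: corrected codeword = 1101100101110100111101011010011
Data bits at positions 3,5,6,7,9,10,11,12,13,14,15,17,18,19,20,21,22,23,24,25,26,27,28,29,30,31: 01000111010111101011010011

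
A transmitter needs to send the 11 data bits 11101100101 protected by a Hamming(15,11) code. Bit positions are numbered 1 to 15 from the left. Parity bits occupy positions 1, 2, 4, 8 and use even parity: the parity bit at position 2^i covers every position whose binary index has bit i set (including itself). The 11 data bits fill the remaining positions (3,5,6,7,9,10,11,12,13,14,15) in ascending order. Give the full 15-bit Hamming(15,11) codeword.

101011001100101

Place data bits at non-power-of-two positions: b3=1, b5=1, b6=1, b7=0, b9=1, b10=1, b11=0, b12=0, b13=1, b14=0, b15=1.
p1 = XOR of data positions {3,5,7,9,11,13,15} = 1⊕1⊕0⊕1⊕0⊕1⊕1 = 1
p2 = XOR of data positions {3,6,7,10,11,14,15} = 1⊕1⊕0⊕1⊕0⊕0⊕1 = 0
p4 = XOR of data positions {5,6,7,12,13,14,15} = 1⊕1⊕0⊕0⊕1⊕0⊕1 = 0
p8 = XOR of data positions {9,10,11,12,13,14,15} = 1⊕1⊕0⊕0⊕1⊕0⊕1 = 0
Codeword b1..b15 = 101011001100101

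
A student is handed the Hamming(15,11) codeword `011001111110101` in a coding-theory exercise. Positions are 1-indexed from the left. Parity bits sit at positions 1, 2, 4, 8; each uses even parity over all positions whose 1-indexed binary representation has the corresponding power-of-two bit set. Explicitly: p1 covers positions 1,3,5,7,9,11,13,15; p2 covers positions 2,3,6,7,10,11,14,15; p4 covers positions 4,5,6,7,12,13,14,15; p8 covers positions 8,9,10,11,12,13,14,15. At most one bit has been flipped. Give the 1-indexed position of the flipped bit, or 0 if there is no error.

s1: b1⊕b3⊕b5⊕b7⊕b9⊕b11⊕b13⊕b15 = 0⊕1⊕0⊕1⊕1⊕1⊕1⊕1 = 0
s2: b2⊕b3⊕b6⊕b7⊕b10⊕b11⊕b14⊕b15 = 1⊕1⊕1⊕1⊕1⊕1⊕0⊕1 = 1
s4: b4⊕b5⊕b6⊕b7⊕b12⊕b13⊕b14⊕b15 = 0⊕0⊕1⊕1⊕0⊕1⊕0⊕1 = 0
s8: b8⊕b9⊕b10⊕b11⊕b12⊕b13⊕b14⊕b15 = 1⊕1⊕1⊕1⊕0⊕1⊕0⊕1 = 0
Syndrome (s8...s1) = 0010 → position 2.

2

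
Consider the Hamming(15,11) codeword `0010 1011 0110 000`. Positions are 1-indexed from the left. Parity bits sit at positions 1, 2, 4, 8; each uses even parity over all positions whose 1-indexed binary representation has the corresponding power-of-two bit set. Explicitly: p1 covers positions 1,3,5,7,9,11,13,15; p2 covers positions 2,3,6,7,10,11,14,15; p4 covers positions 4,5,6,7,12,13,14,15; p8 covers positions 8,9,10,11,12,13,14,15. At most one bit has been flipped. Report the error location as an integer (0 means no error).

s1: b1⊕b3⊕b5⊕b7⊕b9⊕b11⊕b13⊕b15 = 0⊕1⊕1⊕1⊕0⊕1⊕0⊕0 = 0
s2: b2⊕b3⊕b6⊕b7⊕b10⊕b11⊕b14⊕b15 = 0⊕1⊕0⊕1⊕1⊕1⊕0⊕0 = 0
s4: b4⊕b5⊕b6⊕b7⊕b12⊕b13⊕b14⊕b15 = 0⊕1⊕0⊕1⊕0⊕0⊕0⊕0 = 0
s8: b8⊕b9⊕b10⊕b11⊕b12⊕b13⊕b14⊕b15 = 1⊕0⊕1⊕1⊕0⊕0⊕0⊕0 = 1
Syndrome (s8...s1) = 1000 → position 8.

8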